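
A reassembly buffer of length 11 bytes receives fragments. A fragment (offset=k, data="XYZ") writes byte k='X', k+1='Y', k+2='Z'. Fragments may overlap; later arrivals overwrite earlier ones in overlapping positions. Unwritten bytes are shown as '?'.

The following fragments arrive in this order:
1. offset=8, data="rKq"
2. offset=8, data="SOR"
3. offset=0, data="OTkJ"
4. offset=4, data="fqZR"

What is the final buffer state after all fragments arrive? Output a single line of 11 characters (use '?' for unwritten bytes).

Answer: OTkJfqZRSOR

Derivation:
Fragment 1: offset=8 data="rKq" -> buffer=????????rKq
Fragment 2: offset=8 data="SOR" -> buffer=????????SOR
Fragment 3: offset=0 data="OTkJ" -> buffer=OTkJ????SOR
Fragment 4: offset=4 data="fqZR" -> buffer=OTkJfqZRSOR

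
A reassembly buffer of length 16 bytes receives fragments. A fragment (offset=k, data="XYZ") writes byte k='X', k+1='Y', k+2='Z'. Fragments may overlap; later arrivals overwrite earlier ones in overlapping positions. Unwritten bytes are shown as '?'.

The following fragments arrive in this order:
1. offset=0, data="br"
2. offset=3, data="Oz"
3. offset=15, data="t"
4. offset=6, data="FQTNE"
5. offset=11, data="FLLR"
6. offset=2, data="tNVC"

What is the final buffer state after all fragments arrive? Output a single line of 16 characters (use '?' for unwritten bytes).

Fragment 1: offset=0 data="br" -> buffer=br??????????????
Fragment 2: offset=3 data="Oz" -> buffer=br?Oz???????????
Fragment 3: offset=15 data="t" -> buffer=br?Oz??????????t
Fragment 4: offset=6 data="FQTNE" -> buffer=br?Oz?FQTNE????t
Fragment 5: offset=11 data="FLLR" -> buffer=br?Oz?FQTNEFLLRt
Fragment 6: offset=2 data="tNVC" -> buffer=brtNVCFQTNEFLLRt

Answer: brtNVCFQTNEFLLRt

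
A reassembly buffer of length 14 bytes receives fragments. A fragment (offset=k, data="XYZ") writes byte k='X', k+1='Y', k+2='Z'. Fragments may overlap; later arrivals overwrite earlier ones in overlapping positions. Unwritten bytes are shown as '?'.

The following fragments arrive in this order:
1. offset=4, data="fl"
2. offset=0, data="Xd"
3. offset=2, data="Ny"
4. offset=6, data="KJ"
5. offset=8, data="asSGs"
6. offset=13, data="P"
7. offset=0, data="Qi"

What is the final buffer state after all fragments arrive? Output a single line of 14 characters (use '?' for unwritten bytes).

Answer: QiNyflKJasSGsP

Derivation:
Fragment 1: offset=4 data="fl" -> buffer=????fl????????
Fragment 2: offset=0 data="Xd" -> buffer=Xd??fl????????
Fragment 3: offset=2 data="Ny" -> buffer=XdNyfl????????
Fragment 4: offset=6 data="KJ" -> buffer=XdNyflKJ??????
Fragment 5: offset=8 data="asSGs" -> buffer=XdNyflKJasSGs?
Fragment 6: offset=13 data="P" -> buffer=XdNyflKJasSGsP
Fragment 7: offset=0 data="Qi" -> buffer=QiNyflKJasSGsP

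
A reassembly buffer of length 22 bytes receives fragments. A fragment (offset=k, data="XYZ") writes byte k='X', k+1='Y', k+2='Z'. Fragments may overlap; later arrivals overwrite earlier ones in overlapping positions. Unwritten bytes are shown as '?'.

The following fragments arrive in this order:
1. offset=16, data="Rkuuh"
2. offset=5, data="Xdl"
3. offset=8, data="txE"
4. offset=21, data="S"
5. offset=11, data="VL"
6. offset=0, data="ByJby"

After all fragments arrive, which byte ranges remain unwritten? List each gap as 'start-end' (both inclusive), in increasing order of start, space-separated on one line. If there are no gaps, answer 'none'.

Fragment 1: offset=16 len=5
Fragment 2: offset=5 len=3
Fragment 3: offset=8 len=3
Fragment 4: offset=21 len=1
Fragment 5: offset=11 len=2
Fragment 6: offset=0 len=5
Gaps: 13-15

Answer: 13-15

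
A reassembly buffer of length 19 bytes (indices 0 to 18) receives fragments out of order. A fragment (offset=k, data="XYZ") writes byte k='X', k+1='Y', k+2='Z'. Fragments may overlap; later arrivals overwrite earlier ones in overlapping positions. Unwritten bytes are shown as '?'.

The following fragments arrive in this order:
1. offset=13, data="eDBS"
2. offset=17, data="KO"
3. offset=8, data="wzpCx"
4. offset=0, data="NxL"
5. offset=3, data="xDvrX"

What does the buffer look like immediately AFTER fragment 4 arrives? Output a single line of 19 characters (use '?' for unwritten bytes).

Fragment 1: offset=13 data="eDBS" -> buffer=?????????????eDBS??
Fragment 2: offset=17 data="KO" -> buffer=?????????????eDBSKO
Fragment 3: offset=8 data="wzpCx" -> buffer=????????wzpCxeDBSKO
Fragment 4: offset=0 data="NxL" -> buffer=NxL?????wzpCxeDBSKO

Answer: NxL?????wzpCxeDBSKO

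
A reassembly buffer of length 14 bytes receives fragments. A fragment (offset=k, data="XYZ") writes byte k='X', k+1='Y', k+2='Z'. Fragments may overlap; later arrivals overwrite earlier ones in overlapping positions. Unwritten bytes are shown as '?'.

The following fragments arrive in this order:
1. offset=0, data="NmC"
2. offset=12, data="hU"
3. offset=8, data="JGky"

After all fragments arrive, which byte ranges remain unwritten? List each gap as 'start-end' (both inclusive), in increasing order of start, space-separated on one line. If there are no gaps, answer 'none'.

Fragment 1: offset=0 len=3
Fragment 2: offset=12 len=2
Fragment 3: offset=8 len=4
Gaps: 3-7

Answer: 3-7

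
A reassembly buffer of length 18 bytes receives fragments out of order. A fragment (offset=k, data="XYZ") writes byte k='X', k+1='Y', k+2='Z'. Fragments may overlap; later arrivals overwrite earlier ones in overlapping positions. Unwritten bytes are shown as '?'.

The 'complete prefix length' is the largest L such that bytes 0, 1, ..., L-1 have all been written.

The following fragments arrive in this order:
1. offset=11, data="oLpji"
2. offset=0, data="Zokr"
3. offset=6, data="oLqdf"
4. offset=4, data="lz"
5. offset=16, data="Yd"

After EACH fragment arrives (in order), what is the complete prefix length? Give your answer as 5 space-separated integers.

Fragment 1: offset=11 data="oLpji" -> buffer=???????????oLpji?? -> prefix_len=0
Fragment 2: offset=0 data="Zokr" -> buffer=Zokr???????oLpji?? -> prefix_len=4
Fragment 3: offset=6 data="oLqdf" -> buffer=Zokr??oLqdfoLpji?? -> prefix_len=4
Fragment 4: offset=4 data="lz" -> buffer=ZokrlzoLqdfoLpji?? -> prefix_len=16
Fragment 5: offset=16 data="Yd" -> buffer=ZokrlzoLqdfoLpjiYd -> prefix_len=18

Answer: 0 4 4 16 18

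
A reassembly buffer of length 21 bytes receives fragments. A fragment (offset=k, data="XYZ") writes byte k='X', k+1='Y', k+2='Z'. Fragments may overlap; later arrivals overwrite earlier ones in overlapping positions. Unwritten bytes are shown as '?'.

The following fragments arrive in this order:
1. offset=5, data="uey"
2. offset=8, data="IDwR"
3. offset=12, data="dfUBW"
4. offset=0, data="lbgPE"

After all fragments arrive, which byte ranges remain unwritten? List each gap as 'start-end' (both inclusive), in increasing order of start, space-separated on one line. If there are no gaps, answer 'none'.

Answer: 17-20

Derivation:
Fragment 1: offset=5 len=3
Fragment 2: offset=8 len=4
Fragment 3: offset=12 len=5
Fragment 4: offset=0 len=5
Gaps: 17-20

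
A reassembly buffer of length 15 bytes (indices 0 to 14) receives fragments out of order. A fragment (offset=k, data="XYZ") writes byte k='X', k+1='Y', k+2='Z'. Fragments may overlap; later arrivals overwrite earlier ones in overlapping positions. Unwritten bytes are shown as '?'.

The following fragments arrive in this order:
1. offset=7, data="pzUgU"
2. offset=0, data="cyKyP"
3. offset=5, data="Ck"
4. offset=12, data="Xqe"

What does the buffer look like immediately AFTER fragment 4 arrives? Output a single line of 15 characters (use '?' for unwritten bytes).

Answer: cyKyPCkpzUgUXqe

Derivation:
Fragment 1: offset=7 data="pzUgU" -> buffer=???????pzUgU???
Fragment 2: offset=0 data="cyKyP" -> buffer=cyKyP??pzUgU???
Fragment 3: offset=5 data="Ck" -> buffer=cyKyPCkpzUgU???
Fragment 4: offset=12 data="Xqe" -> buffer=cyKyPCkpzUgUXqe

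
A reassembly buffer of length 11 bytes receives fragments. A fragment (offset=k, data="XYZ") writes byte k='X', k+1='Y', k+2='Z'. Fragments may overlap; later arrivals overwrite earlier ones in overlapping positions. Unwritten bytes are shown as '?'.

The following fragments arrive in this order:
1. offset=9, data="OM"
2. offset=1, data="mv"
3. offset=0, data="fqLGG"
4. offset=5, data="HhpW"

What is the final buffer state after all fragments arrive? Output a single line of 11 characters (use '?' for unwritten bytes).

Answer: fqLGGHhpWOM

Derivation:
Fragment 1: offset=9 data="OM" -> buffer=?????????OM
Fragment 2: offset=1 data="mv" -> buffer=?mv??????OM
Fragment 3: offset=0 data="fqLGG" -> buffer=fqLGG????OM
Fragment 4: offset=5 data="HhpW" -> buffer=fqLGGHhpWOM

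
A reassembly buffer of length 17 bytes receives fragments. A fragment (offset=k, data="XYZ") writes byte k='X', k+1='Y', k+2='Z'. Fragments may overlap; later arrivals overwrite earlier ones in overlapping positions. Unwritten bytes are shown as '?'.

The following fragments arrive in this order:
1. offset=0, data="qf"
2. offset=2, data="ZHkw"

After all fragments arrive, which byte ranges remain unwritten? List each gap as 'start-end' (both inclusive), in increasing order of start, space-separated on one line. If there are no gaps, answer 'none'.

Fragment 1: offset=0 len=2
Fragment 2: offset=2 len=4
Gaps: 6-16

Answer: 6-16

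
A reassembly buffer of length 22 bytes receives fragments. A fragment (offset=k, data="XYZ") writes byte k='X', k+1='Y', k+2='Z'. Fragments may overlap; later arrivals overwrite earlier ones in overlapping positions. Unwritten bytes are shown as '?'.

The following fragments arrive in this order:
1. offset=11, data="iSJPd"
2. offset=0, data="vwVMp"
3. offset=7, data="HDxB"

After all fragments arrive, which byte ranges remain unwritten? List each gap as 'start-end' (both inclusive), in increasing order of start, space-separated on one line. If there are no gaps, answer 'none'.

Answer: 5-6 16-21

Derivation:
Fragment 1: offset=11 len=5
Fragment 2: offset=0 len=5
Fragment 3: offset=7 len=4
Gaps: 5-6 16-21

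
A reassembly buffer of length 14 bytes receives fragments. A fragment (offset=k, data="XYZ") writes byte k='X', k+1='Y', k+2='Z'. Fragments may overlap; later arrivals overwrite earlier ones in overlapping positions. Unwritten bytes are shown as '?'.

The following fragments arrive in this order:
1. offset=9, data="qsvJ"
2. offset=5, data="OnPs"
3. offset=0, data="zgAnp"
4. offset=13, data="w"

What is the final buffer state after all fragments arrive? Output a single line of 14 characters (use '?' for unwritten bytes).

Answer: zgAnpOnPsqsvJw

Derivation:
Fragment 1: offset=9 data="qsvJ" -> buffer=?????????qsvJ?
Fragment 2: offset=5 data="OnPs" -> buffer=?????OnPsqsvJ?
Fragment 3: offset=0 data="zgAnp" -> buffer=zgAnpOnPsqsvJ?
Fragment 4: offset=13 data="w" -> buffer=zgAnpOnPsqsvJw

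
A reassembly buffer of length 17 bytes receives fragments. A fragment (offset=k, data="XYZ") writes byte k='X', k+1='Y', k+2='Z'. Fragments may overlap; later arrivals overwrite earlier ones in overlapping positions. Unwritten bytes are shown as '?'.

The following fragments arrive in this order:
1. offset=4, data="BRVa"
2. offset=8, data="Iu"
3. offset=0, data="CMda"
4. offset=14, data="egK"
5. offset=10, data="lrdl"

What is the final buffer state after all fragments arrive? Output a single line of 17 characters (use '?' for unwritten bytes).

Fragment 1: offset=4 data="BRVa" -> buffer=????BRVa?????????
Fragment 2: offset=8 data="Iu" -> buffer=????BRVaIu???????
Fragment 3: offset=0 data="CMda" -> buffer=CMdaBRVaIu???????
Fragment 4: offset=14 data="egK" -> buffer=CMdaBRVaIu????egK
Fragment 5: offset=10 data="lrdl" -> buffer=CMdaBRVaIulrdlegK

Answer: CMdaBRVaIulrdlegK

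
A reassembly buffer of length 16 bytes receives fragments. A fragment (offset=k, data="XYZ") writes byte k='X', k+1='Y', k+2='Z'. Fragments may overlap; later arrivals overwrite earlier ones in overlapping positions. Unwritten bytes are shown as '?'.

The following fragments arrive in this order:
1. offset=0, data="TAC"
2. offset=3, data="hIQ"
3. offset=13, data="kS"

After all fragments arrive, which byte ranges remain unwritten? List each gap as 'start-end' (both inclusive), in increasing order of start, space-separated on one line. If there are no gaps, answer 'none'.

Fragment 1: offset=0 len=3
Fragment 2: offset=3 len=3
Fragment 3: offset=13 len=2
Gaps: 6-12 15-15

Answer: 6-12 15-15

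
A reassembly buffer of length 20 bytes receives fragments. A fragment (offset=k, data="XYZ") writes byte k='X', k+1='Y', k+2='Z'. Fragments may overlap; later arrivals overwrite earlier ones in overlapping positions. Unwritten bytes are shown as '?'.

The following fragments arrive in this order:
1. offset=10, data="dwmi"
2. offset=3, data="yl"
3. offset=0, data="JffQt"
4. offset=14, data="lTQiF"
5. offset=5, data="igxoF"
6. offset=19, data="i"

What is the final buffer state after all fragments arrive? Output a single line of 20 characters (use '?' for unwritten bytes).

Answer: JffQtigxoFdwmilTQiFi

Derivation:
Fragment 1: offset=10 data="dwmi" -> buffer=??????????dwmi??????
Fragment 2: offset=3 data="yl" -> buffer=???yl?????dwmi??????
Fragment 3: offset=0 data="JffQt" -> buffer=JffQt?????dwmi??????
Fragment 4: offset=14 data="lTQiF" -> buffer=JffQt?????dwmilTQiF?
Fragment 5: offset=5 data="igxoF" -> buffer=JffQtigxoFdwmilTQiF?
Fragment 6: offset=19 data="i" -> buffer=JffQtigxoFdwmilTQiFi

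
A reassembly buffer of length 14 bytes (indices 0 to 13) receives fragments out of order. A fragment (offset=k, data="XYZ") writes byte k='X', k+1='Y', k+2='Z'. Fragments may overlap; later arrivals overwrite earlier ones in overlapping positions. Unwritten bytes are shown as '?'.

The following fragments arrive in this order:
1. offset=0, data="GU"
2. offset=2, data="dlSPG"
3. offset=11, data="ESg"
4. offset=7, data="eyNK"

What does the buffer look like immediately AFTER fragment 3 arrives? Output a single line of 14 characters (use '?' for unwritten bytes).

Answer: GUdlSPG????ESg

Derivation:
Fragment 1: offset=0 data="GU" -> buffer=GU????????????
Fragment 2: offset=2 data="dlSPG" -> buffer=GUdlSPG???????
Fragment 3: offset=11 data="ESg" -> buffer=GUdlSPG????ESg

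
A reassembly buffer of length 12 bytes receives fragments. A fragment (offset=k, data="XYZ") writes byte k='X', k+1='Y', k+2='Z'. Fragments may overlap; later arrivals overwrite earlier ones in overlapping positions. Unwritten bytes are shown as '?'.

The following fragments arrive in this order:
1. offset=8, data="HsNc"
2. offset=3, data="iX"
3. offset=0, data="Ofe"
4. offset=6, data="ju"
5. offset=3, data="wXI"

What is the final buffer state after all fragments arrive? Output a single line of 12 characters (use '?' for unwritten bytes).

Answer: OfewXIjuHsNc

Derivation:
Fragment 1: offset=8 data="HsNc" -> buffer=????????HsNc
Fragment 2: offset=3 data="iX" -> buffer=???iX???HsNc
Fragment 3: offset=0 data="Ofe" -> buffer=OfeiX???HsNc
Fragment 4: offset=6 data="ju" -> buffer=OfeiX?juHsNc
Fragment 5: offset=3 data="wXI" -> buffer=OfewXIjuHsNc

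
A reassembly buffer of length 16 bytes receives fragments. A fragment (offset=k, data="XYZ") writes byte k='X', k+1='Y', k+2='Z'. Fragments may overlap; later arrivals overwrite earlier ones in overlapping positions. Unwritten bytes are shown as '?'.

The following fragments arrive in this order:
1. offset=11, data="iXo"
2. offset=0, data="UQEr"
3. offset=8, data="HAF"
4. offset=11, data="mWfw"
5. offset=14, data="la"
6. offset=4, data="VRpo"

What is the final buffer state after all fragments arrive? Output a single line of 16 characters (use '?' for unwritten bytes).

Fragment 1: offset=11 data="iXo" -> buffer=???????????iXo??
Fragment 2: offset=0 data="UQEr" -> buffer=UQEr???????iXo??
Fragment 3: offset=8 data="HAF" -> buffer=UQEr????HAFiXo??
Fragment 4: offset=11 data="mWfw" -> buffer=UQEr????HAFmWfw?
Fragment 5: offset=14 data="la" -> buffer=UQEr????HAFmWfla
Fragment 6: offset=4 data="VRpo" -> buffer=UQErVRpoHAFmWfla

Answer: UQErVRpoHAFmWfla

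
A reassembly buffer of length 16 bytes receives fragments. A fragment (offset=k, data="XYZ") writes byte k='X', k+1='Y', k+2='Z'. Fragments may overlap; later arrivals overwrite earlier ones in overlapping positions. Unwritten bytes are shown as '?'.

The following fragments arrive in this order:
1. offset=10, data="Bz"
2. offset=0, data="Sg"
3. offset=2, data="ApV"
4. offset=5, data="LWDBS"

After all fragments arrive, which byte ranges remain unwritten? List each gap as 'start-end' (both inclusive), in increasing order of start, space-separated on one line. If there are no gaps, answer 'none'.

Answer: 12-15

Derivation:
Fragment 1: offset=10 len=2
Fragment 2: offset=0 len=2
Fragment 3: offset=2 len=3
Fragment 4: offset=5 len=5
Gaps: 12-15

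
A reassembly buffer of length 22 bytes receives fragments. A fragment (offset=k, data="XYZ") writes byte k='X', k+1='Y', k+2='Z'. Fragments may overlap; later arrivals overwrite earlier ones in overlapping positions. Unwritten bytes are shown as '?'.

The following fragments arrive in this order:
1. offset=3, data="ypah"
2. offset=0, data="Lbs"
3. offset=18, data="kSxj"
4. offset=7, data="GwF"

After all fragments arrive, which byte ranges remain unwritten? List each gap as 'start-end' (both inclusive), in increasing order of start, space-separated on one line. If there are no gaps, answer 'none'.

Fragment 1: offset=3 len=4
Fragment 2: offset=0 len=3
Fragment 3: offset=18 len=4
Fragment 4: offset=7 len=3
Gaps: 10-17

Answer: 10-17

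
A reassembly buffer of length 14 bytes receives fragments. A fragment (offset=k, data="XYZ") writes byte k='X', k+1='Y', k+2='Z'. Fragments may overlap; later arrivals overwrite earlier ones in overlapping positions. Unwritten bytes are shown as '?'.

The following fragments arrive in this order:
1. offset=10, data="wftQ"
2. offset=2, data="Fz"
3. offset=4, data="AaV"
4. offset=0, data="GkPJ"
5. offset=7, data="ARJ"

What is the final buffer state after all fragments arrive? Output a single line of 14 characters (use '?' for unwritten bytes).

Fragment 1: offset=10 data="wftQ" -> buffer=??????????wftQ
Fragment 2: offset=2 data="Fz" -> buffer=??Fz??????wftQ
Fragment 3: offset=4 data="AaV" -> buffer=??FzAaV???wftQ
Fragment 4: offset=0 data="GkPJ" -> buffer=GkPJAaV???wftQ
Fragment 5: offset=7 data="ARJ" -> buffer=GkPJAaVARJwftQ

Answer: GkPJAaVARJwftQ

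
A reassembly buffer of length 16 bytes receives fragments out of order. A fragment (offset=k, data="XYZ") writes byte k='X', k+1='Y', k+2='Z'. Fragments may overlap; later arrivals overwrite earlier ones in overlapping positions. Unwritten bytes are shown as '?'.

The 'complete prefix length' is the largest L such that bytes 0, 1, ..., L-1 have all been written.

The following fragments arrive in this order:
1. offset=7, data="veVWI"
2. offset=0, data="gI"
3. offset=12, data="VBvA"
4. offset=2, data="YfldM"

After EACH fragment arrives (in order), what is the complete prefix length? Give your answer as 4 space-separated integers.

Fragment 1: offset=7 data="veVWI" -> buffer=???????veVWI???? -> prefix_len=0
Fragment 2: offset=0 data="gI" -> buffer=gI?????veVWI???? -> prefix_len=2
Fragment 3: offset=12 data="VBvA" -> buffer=gI?????veVWIVBvA -> prefix_len=2
Fragment 4: offset=2 data="YfldM" -> buffer=gIYfldMveVWIVBvA -> prefix_len=16

Answer: 0 2 2 16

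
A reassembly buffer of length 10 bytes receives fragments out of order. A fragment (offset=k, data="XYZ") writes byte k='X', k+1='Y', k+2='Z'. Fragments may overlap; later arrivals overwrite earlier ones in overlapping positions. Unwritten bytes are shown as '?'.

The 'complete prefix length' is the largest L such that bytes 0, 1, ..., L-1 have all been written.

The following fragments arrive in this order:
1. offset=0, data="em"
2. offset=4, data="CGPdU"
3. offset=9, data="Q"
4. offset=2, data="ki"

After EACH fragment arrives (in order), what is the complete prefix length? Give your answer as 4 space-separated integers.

Fragment 1: offset=0 data="em" -> buffer=em???????? -> prefix_len=2
Fragment 2: offset=4 data="CGPdU" -> buffer=em??CGPdU? -> prefix_len=2
Fragment 3: offset=9 data="Q" -> buffer=em??CGPdUQ -> prefix_len=2
Fragment 4: offset=2 data="ki" -> buffer=emkiCGPdUQ -> prefix_len=10

Answer: 2 2 2 10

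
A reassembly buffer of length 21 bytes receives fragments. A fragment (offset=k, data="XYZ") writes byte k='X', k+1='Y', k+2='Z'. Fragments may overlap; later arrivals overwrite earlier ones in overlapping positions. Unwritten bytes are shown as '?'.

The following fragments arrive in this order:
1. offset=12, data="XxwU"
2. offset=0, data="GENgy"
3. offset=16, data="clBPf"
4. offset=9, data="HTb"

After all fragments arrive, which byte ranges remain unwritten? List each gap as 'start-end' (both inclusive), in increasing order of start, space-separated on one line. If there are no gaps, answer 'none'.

Answer: 5-8

Derivation:
Fragment 1: offset=12 len=4
Fragment 2: offset=0 len=5
Fragment 3: offset=16 len=5
Fragment 4: offset=9 len=3
Gaps: 5-8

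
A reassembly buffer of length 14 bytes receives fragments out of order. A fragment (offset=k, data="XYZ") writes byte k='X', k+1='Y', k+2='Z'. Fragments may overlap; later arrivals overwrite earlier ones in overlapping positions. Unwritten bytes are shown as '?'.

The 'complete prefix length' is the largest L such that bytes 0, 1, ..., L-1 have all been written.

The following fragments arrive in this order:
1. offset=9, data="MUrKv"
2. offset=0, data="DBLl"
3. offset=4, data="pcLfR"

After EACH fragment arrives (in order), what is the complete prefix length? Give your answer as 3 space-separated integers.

Answer: 0 4 14

Derivation:
Fragment 1: offset=9 data="MUrKv" -> buffer=?????????MUrKv -> prefix_len=0
Fragment 2: offset=0 data="DBLl" -> buffer=DBLl?????MUrKv -> prefix_len=4
Fragment 3: offset=4 data="pcLfR" -> buffer=DBLlpcLfRMUrKv -> prefix_len=14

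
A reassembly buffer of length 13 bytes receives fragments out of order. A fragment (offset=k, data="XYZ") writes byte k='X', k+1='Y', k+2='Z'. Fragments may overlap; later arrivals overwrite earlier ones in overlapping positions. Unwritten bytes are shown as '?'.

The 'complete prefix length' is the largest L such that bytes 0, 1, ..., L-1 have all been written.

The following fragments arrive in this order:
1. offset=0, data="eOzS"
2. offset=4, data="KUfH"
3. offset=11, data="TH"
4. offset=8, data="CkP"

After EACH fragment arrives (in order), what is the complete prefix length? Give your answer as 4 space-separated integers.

Answer: 4 8 8 13

Derivation:
Fragment 1: offset=0 data="eOzS" -> buffer=eOzS????????? -> prefix_len=4
Fragment 2: offset=4 data="KUfH" -> buffer=eOzSKUfH????? -> prefix_len=8
Fragment 3: offset=11 data="TH" -> buffer=eOzSKUfH???TH -> prefix_len=8
Fragment 4: offset=8 data="CkP" -> buffer=eOzSKUfHCkPTH -> prefix_len=13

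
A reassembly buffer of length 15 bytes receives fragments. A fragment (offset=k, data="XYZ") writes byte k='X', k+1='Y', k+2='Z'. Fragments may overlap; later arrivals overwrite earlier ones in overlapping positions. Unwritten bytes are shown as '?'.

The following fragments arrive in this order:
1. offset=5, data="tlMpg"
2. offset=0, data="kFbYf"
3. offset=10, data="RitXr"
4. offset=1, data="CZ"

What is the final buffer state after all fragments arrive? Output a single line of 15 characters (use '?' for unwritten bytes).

Fragment 1: offset=5 data="tlMpg" -> buffer=?????tlMpg?????
Fragment 2: offset=0 data="kFbYf" -> buffer=kFbYftlMpg?????
Fragment 3: offset=10 data="RitXr" -> buffer=kFbYftlMpgRitXr
Fragment 4: offset=1 data="CZ" -> buffer=kCZYftlMpgRitXr

Answer: kCZYftlMpgRitXr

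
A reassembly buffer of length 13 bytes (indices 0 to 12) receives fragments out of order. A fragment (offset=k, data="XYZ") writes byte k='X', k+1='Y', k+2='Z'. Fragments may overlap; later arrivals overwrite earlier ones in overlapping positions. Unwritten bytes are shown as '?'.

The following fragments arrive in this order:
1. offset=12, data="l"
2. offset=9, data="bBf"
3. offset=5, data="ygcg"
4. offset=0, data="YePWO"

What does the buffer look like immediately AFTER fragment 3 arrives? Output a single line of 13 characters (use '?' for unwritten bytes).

Fragment 1: offset=12 data="l" -> buffer=????????????l
Fragment 2: offset=9 data="bBf" -> buffer=?????????bBfl
Fragment 3: offset=5 data="ygcg" -> buffer=?????ygcgbBfl

Answer: ?????ygcgbBfl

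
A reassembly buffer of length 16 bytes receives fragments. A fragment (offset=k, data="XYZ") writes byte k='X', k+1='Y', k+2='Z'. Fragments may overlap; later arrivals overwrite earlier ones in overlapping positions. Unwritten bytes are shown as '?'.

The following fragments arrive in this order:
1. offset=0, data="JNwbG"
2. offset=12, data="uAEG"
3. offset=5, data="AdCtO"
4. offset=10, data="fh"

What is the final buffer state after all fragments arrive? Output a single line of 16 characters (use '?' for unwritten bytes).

Fragment 1: offset=0 data="JNwbG" -> buffer=JNwbG???????????
Fragment 2: offset=12 data="uAEG" -> buffer=JNwbG???????uAEG
Fragment 3: offset=5 data="AdCtO" -> buffer=JNwbGAdCtO??uAEG
Fragment 4: offset=10 data="fh" -> buffer=JNwbGAdCtOfhuAEG

Answer: JNwbGAdCtOfhuAEG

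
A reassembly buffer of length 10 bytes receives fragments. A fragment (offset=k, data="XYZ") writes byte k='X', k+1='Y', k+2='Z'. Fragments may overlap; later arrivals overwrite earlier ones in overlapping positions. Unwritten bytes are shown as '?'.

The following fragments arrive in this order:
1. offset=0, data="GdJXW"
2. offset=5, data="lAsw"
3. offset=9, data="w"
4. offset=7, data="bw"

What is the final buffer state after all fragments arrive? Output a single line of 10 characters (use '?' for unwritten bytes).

Answer: GdJXWlAbww

Derivation:
Fragment 1: offset=0 data="GdJXW" -> buffer=GdJXW?????
Fragment 2: offset=5 data="lAsw" -> buffer=GdJXWlAsw?
Fragment 3: offset=9 data="w" -> buffer=GdJXWlAsww
Fragment 4: offset=7 data="bw" -> buffer=GdJXWlAbww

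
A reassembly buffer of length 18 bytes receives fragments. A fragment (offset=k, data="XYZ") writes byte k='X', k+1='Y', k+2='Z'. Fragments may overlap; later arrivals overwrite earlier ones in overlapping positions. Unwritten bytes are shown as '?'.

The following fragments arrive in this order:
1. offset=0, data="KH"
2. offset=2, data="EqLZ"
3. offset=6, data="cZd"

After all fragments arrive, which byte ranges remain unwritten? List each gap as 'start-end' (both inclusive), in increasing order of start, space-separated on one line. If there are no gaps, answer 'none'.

Answer: 9-17

Derivation:
Fragment 1: offset=0 len=2
Fragment 2: offset=2 len=4
Fragment 3: offset=6 len=3
Gaps: 9-17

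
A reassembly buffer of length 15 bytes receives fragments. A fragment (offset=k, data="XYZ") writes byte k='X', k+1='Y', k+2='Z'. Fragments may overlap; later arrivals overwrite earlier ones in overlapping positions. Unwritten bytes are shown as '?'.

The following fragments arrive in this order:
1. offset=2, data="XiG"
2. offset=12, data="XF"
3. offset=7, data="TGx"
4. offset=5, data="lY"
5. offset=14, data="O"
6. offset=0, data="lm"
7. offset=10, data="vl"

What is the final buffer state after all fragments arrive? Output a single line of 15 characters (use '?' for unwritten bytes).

Answer: lmXiGlYTGxvlXFO

Derivation:
Fragment 1: offset=2 data="XiG" -> buffer=??XiG??????????
Fragment 2: offset=12 data="XF" -> buffer=??XiG???????XF?
Fragment 3: offset=7 data="TGx" -> buffer=??XiG??TGx??XF?
Fragment 4: offset=5 data="lY" -> buffer=??XiGlYTGx??XF?
Fragment 5: offset=14 data="O" -> buffer=??XiGlYTGx??XFO
Fragment 6: offset=0 data="lm" -> buffer=lmXiGlYTGx??XFO
Fragment 7: offset=10 data="vl" -> buffer=lmXiGlYTGxvlXFO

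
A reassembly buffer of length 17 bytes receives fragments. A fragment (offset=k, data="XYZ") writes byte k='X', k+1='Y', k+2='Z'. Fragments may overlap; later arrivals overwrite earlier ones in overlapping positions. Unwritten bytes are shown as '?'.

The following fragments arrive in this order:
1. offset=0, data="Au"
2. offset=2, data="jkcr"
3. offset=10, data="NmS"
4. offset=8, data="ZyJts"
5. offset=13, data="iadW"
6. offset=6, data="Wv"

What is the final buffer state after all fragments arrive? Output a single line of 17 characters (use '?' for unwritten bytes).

Answer: AujkcrWvZyJtsiadW

Derivation:
Fragment 1: offset=0 data="Au" -> buffer=Au???????????????
Fragment 2: offset=2 data="jkcr" -> buffer=Aujkcr???????????
Fragment 3: offset=10 data="NmS" -> buffer=Aujkcr????NmS????
Fragment 4: offset=8 data="ZyJts" -> buffer=Aujkcr??ZyJts????
Fragment 5: offset=13 data="iadW" -> buffer=Aujkcr??ZyJtsiadW
Fragment 6: offset=6 data="Wv" -> buffer=AujkcrWvZyJtsiadW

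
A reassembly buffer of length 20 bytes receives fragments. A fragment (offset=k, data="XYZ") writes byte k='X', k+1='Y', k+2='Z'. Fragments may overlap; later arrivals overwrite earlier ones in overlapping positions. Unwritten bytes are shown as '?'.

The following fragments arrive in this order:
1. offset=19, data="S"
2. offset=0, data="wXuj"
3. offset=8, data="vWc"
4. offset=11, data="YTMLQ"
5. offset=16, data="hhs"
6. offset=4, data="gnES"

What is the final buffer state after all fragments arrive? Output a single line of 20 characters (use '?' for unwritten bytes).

Answer: wXujgnESvWcYTMLQhhsS

Derivation:
Fragment 1: offset=19 data="S" -> buffer=???????????????????S
Fragment 2: offset=0 data="wXuj" -> buffer=wXuj???????????????S
Fragment 3: offset=8 data="vWc" -> buffer=wXuj????vWc????????S
Fragment 4: offset=11 data="YTMLQ" -> buffer=wXuj????vWcYTMLQ???S
Fragment 5: offset=16 data="hhs" -> buffer=wXuj????vWcYTMLQhhsS
Fragment 6: offset=4 data="gnES" -> buffer=wXujgnESvWcYTMLQhhsS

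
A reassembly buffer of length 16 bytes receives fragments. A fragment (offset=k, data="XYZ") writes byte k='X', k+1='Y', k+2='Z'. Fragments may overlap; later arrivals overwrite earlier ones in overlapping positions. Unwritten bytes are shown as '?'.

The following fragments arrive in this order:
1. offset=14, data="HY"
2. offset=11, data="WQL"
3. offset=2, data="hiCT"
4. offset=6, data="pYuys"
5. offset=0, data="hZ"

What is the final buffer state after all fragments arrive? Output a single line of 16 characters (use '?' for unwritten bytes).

Fragment 1: offset=14 data="HY" -> buffer=??????????????HY
Fragment 2: offset=11 data="WQL" -> buffer=???????????WQLHY
Fragment 3: offset=2 data="hiCT" -> buffer=??hiCT?????WQLHY
Fragment 4: offset=6 data="pYuys" -> buffer=??hiCTpYuysWQLHY
Fragment 5: offset=0 data="hZ" -> buffer=hZhiCTpYuysWQLHY

Answer: hZhiCTpYuysWQLHY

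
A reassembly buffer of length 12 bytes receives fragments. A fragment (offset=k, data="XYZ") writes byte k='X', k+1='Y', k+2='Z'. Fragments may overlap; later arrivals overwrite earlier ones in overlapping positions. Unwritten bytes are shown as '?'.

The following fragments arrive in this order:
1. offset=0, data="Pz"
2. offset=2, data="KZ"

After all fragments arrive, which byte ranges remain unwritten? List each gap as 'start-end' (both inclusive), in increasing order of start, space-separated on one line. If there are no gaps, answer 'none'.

Fragment 1: offset=0 len=2
Fragment 2: offset=2 len=2
Gaps: 4-11

Answer: 4-11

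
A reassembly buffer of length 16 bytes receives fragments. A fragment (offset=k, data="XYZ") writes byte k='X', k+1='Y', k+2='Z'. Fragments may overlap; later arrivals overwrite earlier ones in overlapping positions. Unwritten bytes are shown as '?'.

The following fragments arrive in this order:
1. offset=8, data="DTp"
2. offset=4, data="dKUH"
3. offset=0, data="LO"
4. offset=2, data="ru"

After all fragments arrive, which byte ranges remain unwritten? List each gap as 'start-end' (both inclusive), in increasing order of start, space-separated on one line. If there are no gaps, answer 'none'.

Fragment 1: offset=8 len=3
Fragment 2: offset=4 len=4
Fragment 3: offset=0 len=2
Fragment 4: offset=2 len=2
Gaps: 11-15

Answer: 11-15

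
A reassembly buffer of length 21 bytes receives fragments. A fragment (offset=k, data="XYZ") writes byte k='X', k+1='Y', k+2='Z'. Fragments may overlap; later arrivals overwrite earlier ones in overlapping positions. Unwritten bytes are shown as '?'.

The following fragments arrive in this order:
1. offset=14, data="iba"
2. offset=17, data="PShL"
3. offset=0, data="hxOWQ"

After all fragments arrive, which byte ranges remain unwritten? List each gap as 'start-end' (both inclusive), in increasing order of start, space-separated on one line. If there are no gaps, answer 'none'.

Fragment 1: offset=14 len=3
Fragment 2: offset=17 len=4
Fragment 3: offset=0 len=5
Gaps: 5-13

Answer: 5-13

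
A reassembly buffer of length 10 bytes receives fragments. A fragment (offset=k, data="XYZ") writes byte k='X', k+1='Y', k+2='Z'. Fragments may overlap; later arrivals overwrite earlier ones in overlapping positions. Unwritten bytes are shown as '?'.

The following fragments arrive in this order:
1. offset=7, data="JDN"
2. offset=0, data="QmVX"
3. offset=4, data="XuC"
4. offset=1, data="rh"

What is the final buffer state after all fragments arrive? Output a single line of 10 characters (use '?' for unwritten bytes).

Fragment 1: offset=7 data="JDN" -> buffer=???????JDN
Fragment 2: offset=0 data="QmVX" -> buffer=QmVX???JDN
Fragment 3: offset=4 data="XuC" -> buffer=QmVXXuCJDN
Fragment 4: offset=1 data="rh" -> buffer=QrhXXuCJDN

Answer: QrhXXuCJDN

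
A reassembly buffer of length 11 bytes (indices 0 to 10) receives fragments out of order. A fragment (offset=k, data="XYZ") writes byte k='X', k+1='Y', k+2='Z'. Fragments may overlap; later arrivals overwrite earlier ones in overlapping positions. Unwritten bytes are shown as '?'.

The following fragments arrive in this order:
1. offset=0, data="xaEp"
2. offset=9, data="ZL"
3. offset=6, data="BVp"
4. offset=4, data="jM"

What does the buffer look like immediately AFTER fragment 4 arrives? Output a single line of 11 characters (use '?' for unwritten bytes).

Answer: xaEpjMBVpZL

Derivation:
Fragment 1: offset=0 data="xaEp" -> buffer=xaEp???????
Fragment 2: offset=9 data="ZL" -> buffer=xaEp?????ZL
Fragment 3: offset=6 data="BVp" -> buffer=xaEp??BVpZL
Fragment 4: offset=4 data="jM" -> buffer=xaEpjMBVpZL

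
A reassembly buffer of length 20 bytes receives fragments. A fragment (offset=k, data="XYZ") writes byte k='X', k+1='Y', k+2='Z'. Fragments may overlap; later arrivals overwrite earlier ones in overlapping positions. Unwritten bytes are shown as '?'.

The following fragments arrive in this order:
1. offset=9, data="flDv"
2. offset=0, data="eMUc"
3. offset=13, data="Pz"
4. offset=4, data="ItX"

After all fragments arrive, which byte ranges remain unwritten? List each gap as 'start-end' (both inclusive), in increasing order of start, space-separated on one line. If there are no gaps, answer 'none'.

Fragment 1: offset=9 len=4
Fragment 2: offset=0 len=4
Fragment 3: offset=13 len=2
Fragment 4: offset=4 len=3
Gaps: 7-8 15-19

Answer: 7-8 15-19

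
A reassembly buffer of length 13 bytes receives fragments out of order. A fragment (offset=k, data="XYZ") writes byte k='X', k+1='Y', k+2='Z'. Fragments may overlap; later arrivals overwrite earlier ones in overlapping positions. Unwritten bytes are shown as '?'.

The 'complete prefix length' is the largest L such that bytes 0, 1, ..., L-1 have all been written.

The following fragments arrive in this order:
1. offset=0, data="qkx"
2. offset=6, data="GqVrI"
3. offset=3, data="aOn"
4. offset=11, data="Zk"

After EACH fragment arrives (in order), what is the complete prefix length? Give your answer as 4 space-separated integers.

Fragment 1: offset=0 data="qkx" -> buffer=qkx?????????? -> prefix_len=3
Fragment 2: offset=6 data="GqVrI" -> buffer=qkx???GqVrI?? -> prefix_len=3
Fragment 3: offset=3 data="aOn" -> buffer=qkxaOnGqVrI?? -> prefix_len=11
Fragment 4: offset=11 data="Zk" -> buffer=qkxaOnGqVrIZk -> prefix_len=13

Answer: 3 3 11 13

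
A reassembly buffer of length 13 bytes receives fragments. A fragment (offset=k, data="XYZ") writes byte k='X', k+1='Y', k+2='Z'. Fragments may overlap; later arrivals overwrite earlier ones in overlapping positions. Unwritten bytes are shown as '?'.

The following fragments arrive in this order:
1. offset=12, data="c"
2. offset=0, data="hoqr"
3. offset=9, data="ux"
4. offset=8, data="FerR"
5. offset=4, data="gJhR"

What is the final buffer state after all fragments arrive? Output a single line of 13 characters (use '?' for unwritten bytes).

Fragment 1: offset=12 data="c" -> buffer=????????????c
Fragment 2: offset=0 data="hoqr" -> buffer=hoqr????????c
Fragment 3: offset=9 data="ux" -> buffer=hoqr?????ux?c
Fragment 4: offset=8 data="FerR" -> buffer=hoqr????FerRc
Fragment 5: offset=4 data="gJhR" -> buffer=hoqrgJhRFerRc

Answer: hoqrgJhRFerRc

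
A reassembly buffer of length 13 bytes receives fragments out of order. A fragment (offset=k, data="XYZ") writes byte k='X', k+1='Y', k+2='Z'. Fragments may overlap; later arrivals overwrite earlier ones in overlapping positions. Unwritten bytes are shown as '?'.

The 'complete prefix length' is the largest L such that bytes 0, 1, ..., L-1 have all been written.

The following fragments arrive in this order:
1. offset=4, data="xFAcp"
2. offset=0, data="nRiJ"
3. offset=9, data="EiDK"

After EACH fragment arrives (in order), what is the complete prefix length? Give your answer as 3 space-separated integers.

Fragment 1: offset=4 data="xFAcp" -> buffer=????xFAcp???? -> prefix_len=0
Fragment 2: offset=0 data="nRiJ" -> buffer=nRiJxFAcp???? -> prefix_len=9
Fragment 3: offset=9 data="EiDK" -> buffer=nRiJxFAcpEiDK -> prefix_len=13

Answer: 0 9 13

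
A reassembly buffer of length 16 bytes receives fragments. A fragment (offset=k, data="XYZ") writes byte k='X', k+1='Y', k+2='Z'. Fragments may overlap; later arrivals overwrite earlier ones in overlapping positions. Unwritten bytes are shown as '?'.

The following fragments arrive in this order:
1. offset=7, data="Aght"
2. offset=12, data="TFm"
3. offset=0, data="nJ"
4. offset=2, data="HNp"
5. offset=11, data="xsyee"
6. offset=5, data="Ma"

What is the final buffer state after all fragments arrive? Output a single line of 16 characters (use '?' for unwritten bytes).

Answer: nJHNpMaAghtxsyee

Derivation:
Fragment 1: offset=7 data="Aght" -> buffer=???????Aght?????
Fragment 2: offset=12 data="TFm" -> buffer=???????Aght?TFm?
Fragment 3: offset=0 data="nJ" -> buffer=nJ?????Aght?TFm?
Fragment 4: offset=2 data="HNp" -> buffer=nJHNp??Aght?TFm?
Fragment 5: offset=11 data="xsyee" -> buffer=nJHNp??Aghtxsyee
Fragment 6: offset=5 data="Ma" -> buffer=nJHNpMaAghtxsyee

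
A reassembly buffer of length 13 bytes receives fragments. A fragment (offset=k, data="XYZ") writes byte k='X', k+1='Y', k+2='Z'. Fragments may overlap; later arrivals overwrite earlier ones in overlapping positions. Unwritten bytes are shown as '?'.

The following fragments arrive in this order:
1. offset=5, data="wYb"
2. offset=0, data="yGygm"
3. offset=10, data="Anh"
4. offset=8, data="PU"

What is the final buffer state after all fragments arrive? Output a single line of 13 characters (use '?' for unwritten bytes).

Fragment 1: offset=5 data="wYb" -> buffer=?????wYb?????
Fragment 2: offset=0 data="yGygm" -> buffer=yGygmwYb?????
Fragment 3: offset=10 data="Anh" -> buffer=yGygmwYb??Anh
Fragment 4: offset=8 data="PU" -> buffer=yGygmwYbPUAnh

Answer: yGygmwYbPUAnh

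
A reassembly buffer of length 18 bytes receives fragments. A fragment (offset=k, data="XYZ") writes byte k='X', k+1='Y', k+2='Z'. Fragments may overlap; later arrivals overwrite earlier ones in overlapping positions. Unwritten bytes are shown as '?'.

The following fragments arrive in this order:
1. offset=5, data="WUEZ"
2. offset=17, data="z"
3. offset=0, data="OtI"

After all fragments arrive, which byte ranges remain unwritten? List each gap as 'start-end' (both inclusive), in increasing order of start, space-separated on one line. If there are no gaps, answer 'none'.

Fragment 1: offset=5 len=4
Fragment 2: offset=17 len=1
Fragment 3: offset=0 len=3
Gaps: 3-4 9-16

Answer: 3-4 9-16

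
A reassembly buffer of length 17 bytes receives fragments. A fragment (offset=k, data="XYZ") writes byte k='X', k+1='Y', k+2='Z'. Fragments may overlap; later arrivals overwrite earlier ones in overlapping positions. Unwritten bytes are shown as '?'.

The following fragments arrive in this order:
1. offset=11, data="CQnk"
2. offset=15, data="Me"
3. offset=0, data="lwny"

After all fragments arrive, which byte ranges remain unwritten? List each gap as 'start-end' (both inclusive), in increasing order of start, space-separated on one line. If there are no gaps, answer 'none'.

Answer: 4-10

Derivation:
Fragment 1: offset=11 len=4
Fragment 2: offset=15 len=2
Fragment 3: offset=0 len=4
Gaps: 4-10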